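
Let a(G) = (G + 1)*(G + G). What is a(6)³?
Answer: 592704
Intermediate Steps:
a(G) = 2*G*(1 + G) (a(G) = (1 + G)*(2*G) = 2*G*(1 + G))
a(6)³ = (2*6*(1 + 6))³ = (2*6*7)³ = 84³ = 592704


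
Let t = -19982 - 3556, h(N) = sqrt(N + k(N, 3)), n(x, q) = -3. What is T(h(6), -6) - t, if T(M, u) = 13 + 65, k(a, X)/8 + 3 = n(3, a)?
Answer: 23616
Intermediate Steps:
k(a, X) = -48 (k(a, X) = -24 + 8*(-3) = -24 - 24 = -48)
h(N) = sqrt(-48 + N) (h(N) = sqrt(N - 48) = sqrt(-48 + N))
T(M, u) = 78
t = -23538
T(h(6), -6) - t = 78 - 1*(-23538) = 78 + 23538 = 23616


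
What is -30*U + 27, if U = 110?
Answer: -3273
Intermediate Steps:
-30*U + 27 = -30*110 + 27 = -3300 + 27 = -3273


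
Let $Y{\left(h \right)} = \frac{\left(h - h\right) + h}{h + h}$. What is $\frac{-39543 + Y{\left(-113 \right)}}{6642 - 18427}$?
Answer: $\frac{15817}{4714} \approx 3.3553$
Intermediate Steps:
$Y{\left(h \right)} = \frac{1}{2}$ ($Y{\left(h \right)} = \frac{0 + h}{2 h} = h \frac{1}{2 h} = \frac{1}{2}$)
$\frac{-39543 + Y{\left(-113 \right)}}{6642 - 18427} = \frac{-39543 + \frac{1}{2}}{6642 - 18427} = - \frac{79085}{2 \left(-11785\right)} = \left(- \frac{79085}{2}\right) \left(- \frac{1}{11785}\right) = \frac{15817}{4714}$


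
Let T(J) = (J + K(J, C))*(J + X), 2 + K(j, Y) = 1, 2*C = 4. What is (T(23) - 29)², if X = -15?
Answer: 21609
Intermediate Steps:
C = 2 (C = (½)*4 = 2)
K(j, Y) = -1 (K(j, Y) = -2 + 1 = -1)
T(J) = (-1 + J)*(-15 + J) (T(J) = (J - 1)*(J - 15) = (-1 + J)*(-15 + J))
(T(23) - 29)² = ((15 + 23² - 16*23) - 29)² = ((15 + 529 - 368) - 29)² = (176 - 29)² = 147² = 21609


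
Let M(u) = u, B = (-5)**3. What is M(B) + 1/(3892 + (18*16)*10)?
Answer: -846499/6772 ≈ -125.00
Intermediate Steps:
B = -125
M(B) + 1/(3892 + (18*16)*10) = -125 + 1/(3892 + (18*16)*10) = -125 + 1/(3892 + 288*10) = -125 + 1/(3892 + 2880) = -125 + 1/6772 = -846499/6772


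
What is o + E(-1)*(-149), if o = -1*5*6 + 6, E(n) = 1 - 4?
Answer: 423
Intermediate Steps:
E(n) = -3
o = -24 (o = -5*6 + 6 = -30 + 6 = -24)
o + E(-1)*(-149) = -24 - 3*(-149) = -24 + 447 = 423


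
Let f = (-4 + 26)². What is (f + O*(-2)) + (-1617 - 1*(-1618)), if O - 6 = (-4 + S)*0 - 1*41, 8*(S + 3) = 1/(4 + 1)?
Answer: 555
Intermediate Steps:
f = 484 (f = 22² = 484)
S = -119/40 (S = -3 + 1/(8*(4 + 1)) = -3 + (⅛)/5 = -3 + (⅛)*(⅕) = -3 + 1/40 = -119/40 ≈ -2.9750)
O = -35 (O = 6 + ((-4 - 119/40)*0 - 1*41) = 6 + (-279/40*0 - 41) = 6 + (0 - 41) = 6 - 41 = -35)
(f + O*(-2)) + (-1617 - 1*(-1618)) = (484 - 35*(-2)) + (-1617 - 1*(-1618)) = (484 + 70) + (-1617 + 1618) = 554 + 1 = 555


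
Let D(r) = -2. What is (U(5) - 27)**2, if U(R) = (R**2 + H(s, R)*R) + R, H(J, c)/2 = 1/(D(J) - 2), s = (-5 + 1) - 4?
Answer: 1/4 ≈ 0.25000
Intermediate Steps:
s = -8 (s = -4 - 4 = -8)
H(J, c) = -1/2 (H(J, c) = 2/(-2 - 2) = 2/(-4) = 2*(-1/4) = -1/2)
U(R) = R**2 + R/2 (U(R) = (R**2 - R/2) + R = R**2 + R/2)
(U(5) - 27)**2 = (5*(1/2 + 5) - 27)**2 = (5*(11/2) - 27)**2 = (55/2 - 27)**2 = (1/2)**2 = 1/4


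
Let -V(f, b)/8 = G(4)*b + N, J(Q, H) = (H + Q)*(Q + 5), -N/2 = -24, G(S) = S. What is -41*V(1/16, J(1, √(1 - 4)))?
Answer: 23616 + 7872*I*√3 ≈ 23616.0 + 13635.0*I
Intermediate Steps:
N = 48 (N = -2*(-24) = 48)
J(Q, H) = (5 + Q)*(H + Q) (J(Q, H) = (H + Q)*(5 + Q) = (5 + Q)*(H + Q))
V(f, b) = -384 - 32*b (V(f, b) = -8*(4*b + 48) = -8*(48 + 4*b) = -384 - 32*b)
-41*V(1/16, J(1, √(1 - 4))) = -41*(-384 - 32*(1² + 5*√(1 - 4) + 5*1 + √(1 - 4)*1)) = -41*(-384 - 32*(1 + 5*√(-3) + 5 + √(-3)*1)) = -41*(-384 - 32*(1 + 5*(I*√3) + 5 + (I*√3)*1)) = -41*(-384 - 32*(1 + 5*I*√3 + 5 + I*√3)) = -41*(-384 - 32*(6 + 6*I*√3)) = -41*(-384 + (-192 - 192*I*√3)) = -41*(-576 - 192*I*√3) = 23616 + 7872*I*√3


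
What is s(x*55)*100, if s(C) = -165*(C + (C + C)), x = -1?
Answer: 2722500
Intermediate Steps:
s(C) = -495*C (s(C) = -165*(C + 2*C) = -495*C)
s(x*55)*100 = -(-495)*55*100 = -495*(-55)*100 = 27225*100 = 2722500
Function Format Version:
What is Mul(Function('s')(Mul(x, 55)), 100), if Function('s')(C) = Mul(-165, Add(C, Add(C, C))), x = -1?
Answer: 2722500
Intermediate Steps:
Function('s')(C) = Mul(-495, C) (Function('s')(C) = Mul(-165, Add(C, Mul(2, C))) = Mul(-165, Mul(3, C)) = Mul(-495, C))
Mul(Function('s')(Mul(x, 55)), 100) = Mul(Mul(-495, Mul(-1, 55)), 100) = Mul(Mul(-495, -55), 100) = Mul(27225, 100) = 2722500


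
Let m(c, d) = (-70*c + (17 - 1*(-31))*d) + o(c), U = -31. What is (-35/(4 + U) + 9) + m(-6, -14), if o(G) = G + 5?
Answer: -6553/27 ≈ -242.70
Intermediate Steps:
o(G) = 5 + G
m(c, d) = 5 - 69*c + 48*d (m(c, d) = (-70*c + (17 - 1*(-31))*d) + (5 + c) = (-70*c + (17 + 31)*d) + (5 + c) = (-70*c + 48*d) + (5 + c) = 5 - 69*c + 48*d)
(-35/(4 + U) + 9) + m(-6, -14) = (-35/(4 - 31) + 9) + (5 - 69*(-6) + 48*(-14)) = (-35/(-27) + 9) + (5 + 414 - 672) = (-1/27*(-35) + 9) - 253 = (35/27 + 9) - 253 = 278/27 - 253 = -6553/27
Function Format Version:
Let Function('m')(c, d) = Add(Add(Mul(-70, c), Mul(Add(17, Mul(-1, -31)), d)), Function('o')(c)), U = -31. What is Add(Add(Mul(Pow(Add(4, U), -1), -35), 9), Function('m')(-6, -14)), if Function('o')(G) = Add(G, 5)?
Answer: Rational(-6553, 27) ≈ -242.70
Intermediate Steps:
Function('o')(G) = Add(5, G)
Function('m')(c, d) = Add(5, Mul(-69, c), Mul(48, d)) (Function('m')(c, d) = Add(Add(Mul(-70, c), Mul(Add(17, Mul(-1, -31)), d)), Add(5, c)) = Add(Add(Mul(-70, c), Mul(Add(17, 31), d)), Add(5, c)) = Add(Add(Mul(-70, c), Mul(48, d)), Add(5, c)) = Add(5, Mul(-69, c), Mul(48, d)))
Add(Add(Mul(Pow(Add(4, U), -1), -35), 9), Function('m')(-6, -14)) = Add(Add(Mul(Pow(Add(4, -31), -1), -35), 9), Add(5, Mul(-69, -6), Mul(48, -14))) = Add(Add(Mul(Pow(-27, -1), -35), 9), Add(5, 414, -672)) = Add(Add(Mul(Rational(-1, 27), -35), 9), -253) = Add(Add(Rational(35, 27), 9), -253) = Add(Rational(278, 27), -253) = Rational(-6553, 27)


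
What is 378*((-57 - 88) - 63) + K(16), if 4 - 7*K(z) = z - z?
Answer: -550364/7 ≈ -78623.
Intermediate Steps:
K(z) = 4/7 (K(z) = 4/7 - (z - z)/7 = 4/7 - 1/7*0 = 4/7 + 0 = 4/7)
378*((-57 - 88) - 63) + K(16) = 378*((-57 - 88) - 63) + 4/7 = 378*(-145 - 63) + 4/7 = 378*(-208) + 4/7 = -78624 + 4/7 = -550364/7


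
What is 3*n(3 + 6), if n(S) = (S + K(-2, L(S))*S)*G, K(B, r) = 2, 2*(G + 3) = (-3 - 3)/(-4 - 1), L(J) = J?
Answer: -972/5 ≈ -194.40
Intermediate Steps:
G = -12/5 (G = -3 + ((-3 - 3)/(-4 - 1))/2 = -3 + (-6/(-5))/2 = -3 + (-6*(-⅕))/2 = -3 + (½)*(6/5) = -3 + ⅗ = -12/5 ≈ -2.4000)
n(S) = -36*S/5 (n(S) = (S + 2*S)*(-12/5) = (3*S)*(-12/5) = -36*S/5)
3*n(3 + 6) = 3*(-36*(3 + 6)/5) = 3*(-36/5*9) = 3*(-324/5) = -972/5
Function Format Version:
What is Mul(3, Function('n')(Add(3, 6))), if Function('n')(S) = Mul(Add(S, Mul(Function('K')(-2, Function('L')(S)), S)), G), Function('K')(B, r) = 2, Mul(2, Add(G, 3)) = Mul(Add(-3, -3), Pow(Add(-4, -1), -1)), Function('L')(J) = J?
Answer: Rational(-972, 5) ≈ -194.40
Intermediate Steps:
G = Rational(-12, 5) (G = Add(-3, Mul(Rational(1, 2), Mul(Add(-3, -3), Pow(Add(-4, -1), -1)))) = Add(-3, Mul(Rational(1, 2), Mul(-6, Pow(-5, -1)))) = Add(-3, Mul(Rational(1, 2), Mul(-6, Rational(-1, 5)))) = Add(-3, Mul(Rational(1, 2), Rational(6, 5))) = Add(-3, Rational(3, 5)) = Rational(-12, 5) ≈ -2.4000)
Function('n')(S) = Mul(Rational(-36, 5), S) (Function('n')(S) = Mul(Add(S, Mul(2, S)), Rational(-12, 5)) = Mul(Mul(3, S), Rational(-12, 5)) = Mul(Rational(-36, 5), S))
Mul(3, Function('n')(Add(3, 6))) = Mul(3, Mul(Rational(-36, 5), Add(3, 6))) = Mul(3, Mul(Rational(-36, 5), 9)) = Mul(3, Rational(-324, 5)) = Rational(-972, 5)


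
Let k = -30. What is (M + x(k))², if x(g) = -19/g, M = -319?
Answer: 91221601/900 ≈ 1.0136e+5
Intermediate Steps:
(M + x(k))² = (-319 - 19/(-30))² = (-319 - 19*(-1/30))² = (-319 + 19/30)² = (-9551/30)² = 91221601/900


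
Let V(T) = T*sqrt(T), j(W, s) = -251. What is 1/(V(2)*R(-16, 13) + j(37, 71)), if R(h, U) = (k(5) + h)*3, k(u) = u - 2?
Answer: -251/50833 + 78*sqrt(2)/50833 ≈ -0.0027677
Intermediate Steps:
k(u) = -2 + u
V(T) = T**(3/2)
R(h, U) = 9 + 3*h (R(h, U) = ((-2 + 5) + h)*3 = (3 + h)*3 = 9 + 3*h)
1/(V(2)*R(-16, 13) + j(37, 71)) = 1/(2**(3/2)*(9 + 3*(-16)) - 251) = 1/((2*sqrt(2))*(9 - 48) - 251) = 1/((2*sqrt(2))*(-39) - 251) = 1/(-78*sqrt(2) - 251) = 1/(-251 - 78*sqrt(2))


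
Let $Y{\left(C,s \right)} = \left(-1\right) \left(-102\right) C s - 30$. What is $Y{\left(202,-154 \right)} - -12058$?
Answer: $-3160988$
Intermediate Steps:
$Y{\left(C,s \right)} = -30 + 102 C s$ ($Y{\left(C,s \right)} = 102 C s - 30 = -30 + 102 C s$)
$Y{\left(202,-154 \right)} - -12058 = \left(-30 + 102 \cdot 202 \left(-154\right)\right) - -12058 = \left(-30 - 3173016\right) + 12058 = -3173046 + 12058 = -3160988$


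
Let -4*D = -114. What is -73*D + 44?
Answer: -4073/2 ≈ -2036.5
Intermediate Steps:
D = 57/2 (D = -1/4*(-114) = 57/2 ≈ 28.500)
-73*D + 44 = -73*57/2 + 44 = -4161/2 + 44 = -4073/2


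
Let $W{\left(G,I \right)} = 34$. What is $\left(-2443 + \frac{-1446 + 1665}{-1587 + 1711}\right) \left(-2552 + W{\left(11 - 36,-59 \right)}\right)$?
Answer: $\frac{381115667}{62} \approx 6.147 \cdot 10^{6}$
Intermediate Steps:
$\left(-2443 + \frac{-1446 + 1665}{-1587 + 1711}\right) \left(-2552 + W{\left(11 - 36,-59 \right)}\right) = \left(-2443 + \frac{-1446 + 1665}{-1587 + 1711}\right) \left(-2552 + 34\right) = \left(-2443 + \frac{219}{124}\right) \left(-2518\right) = \left(- \frac{302713}{124}\right) \left(-2518\right) = \frac{381115667}{62}$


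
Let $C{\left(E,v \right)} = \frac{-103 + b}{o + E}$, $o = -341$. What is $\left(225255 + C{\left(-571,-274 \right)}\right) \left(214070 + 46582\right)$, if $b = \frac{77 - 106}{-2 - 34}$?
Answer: $\frac{160639302798919}{2736} \approx 5.8713 \cdot 10^{10}$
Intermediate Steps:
$b = \frac{29}{36}$ ($b = - \frac{29}{-36} = \left(-29\right) \left(- \frac{1}{36}\right) = \frac{29}{36} \approx 0.80556$)
$C{\left(E,v \right)} = - \frac{3679}{36 \left(-341 + E\right)}$ ($C{\left(E,v \right)} = \frac{-103 + \frac{29}{36}}{-341 + E} = - \frac{3679}{36 \left(-341 + E\right)}$)
$\left(225255 + C{\left(-571,-274 \right)}\right) \left(214070 + 46582\right) = \left(225255 - \frac{3679}{-12276 + 36 \left(-571\right)}\right) \left(214070 + 46582\right) = \left(225255 - \frac{3679}{-12276 - 20556}\right) 260652 = \left(225255 - \frac{3679}{-32832}\right) 260652 = \left(225255 - - \frac{3679}{32832}\right) 260652 = \left(225255 + \frac{3679}{32832}\right) 260652 = \frac{7395575839}{32832} \cdot 260652 = \frac{160639302798919}{2736}$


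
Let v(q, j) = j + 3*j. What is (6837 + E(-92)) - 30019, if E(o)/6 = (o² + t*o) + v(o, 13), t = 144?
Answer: -51574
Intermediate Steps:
v(q, j) = 4*j
E(o) = 312 + 6*o² + 864*o (E(o) = 6*((o² + 144*o) + 4*13) = 6*((o² + 144*o) + 52) = 6*(52 + o² + 144*o) = 312 + 6*o² + 864*o)
(6837 + E(-92)) - 30019 = (6837 + (312 + 6*(-92)² + 864*(-92))) - 30019 = (6837 + (312 + 6*8464 - 79488)) - 30019 = (6837 + (312 + 50784 - 79488)) - 30019 = (6837 - 28392) - 30019 = -21555 - 30019 = -51574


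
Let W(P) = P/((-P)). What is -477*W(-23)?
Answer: 477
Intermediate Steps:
W(P) = -1 (W(P) = P*(-1/P) = -1)
-477*W(-23) = -477*(-1) = 477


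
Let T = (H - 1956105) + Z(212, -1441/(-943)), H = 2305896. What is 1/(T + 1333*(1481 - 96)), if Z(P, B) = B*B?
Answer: 889249/1952789323485 ≈ 4.5537e-7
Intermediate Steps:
Z(P, B) = B²
T = 311053373440/889249 (T = (2305896 - 1956105) + (-1441/(-943))² = 349791 + (-1441*(-1/943))² = 349791 + (1441/943)² = 349791 + 2076481/889249 = 311053373440/889249 ≈ 3.4979e+5)
1/(T + 1333*(1481 - 96)) = 1/(311053373440/889249 + 1333*(1481 - 96)) = 1/(311053373440/889249 + 1333*1385) = 1/(311053373440/889249 + 1846205) = 1/(1952789323485/889249) = 889249/1952789323485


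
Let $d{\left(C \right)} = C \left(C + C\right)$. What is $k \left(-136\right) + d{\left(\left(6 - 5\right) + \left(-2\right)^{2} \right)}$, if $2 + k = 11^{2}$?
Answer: $-16134$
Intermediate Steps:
$d{\left(C \right)} = 2 C^{2}$ ($d{\left(C \right)} = C 2 C = 2 C^{2}$)
$k = 119$ ($k = -2 + 11^{2} = -2 + 121 = 119$)
$k \left(-136\right) + d{\left(\left(6 - 5\right) + \left(-2\right)^{2} \right)} = 119 \left(-136\right) + 2 \left(\left(6 - 5\right) + \left(-2\right)^{2}\right)^{2} = -16184 + 2 \left(1 + 4\right)^{2} = -16184 + 2 \cdot 5^{2} = -16184 + 2 \cdot 25 = -16184 + 50 = -16134$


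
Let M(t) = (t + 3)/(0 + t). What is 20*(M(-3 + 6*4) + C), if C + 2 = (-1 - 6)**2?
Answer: 6740/7 ≈ 962.86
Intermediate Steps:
C = 47 (C = -2 + (-1 - 6)**2 = -2 + (-7)**2 = -2 + 49 = 47)
M(t) = (3 + t)/t
20*(M(-3 + 6*4) + C) = 20*((3 + (-3 + 6*4))/(-3 + 6*4) + 47) = 20*((3 + (-3 + 24))/(-3 + 24) + 47) = 20*((3 + 21)/21 + 47) = 20*((1/21)*24 + 47) = 20*(8/7 + 47) = 20*(337/7) = 6740/7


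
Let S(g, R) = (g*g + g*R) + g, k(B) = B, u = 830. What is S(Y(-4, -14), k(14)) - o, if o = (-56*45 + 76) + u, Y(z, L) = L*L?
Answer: 42970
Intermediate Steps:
Y(z, L) = L²
S(g, R) = g + g² + R*g (S(g, R) = (g² + R*g) + g = g + g² + R*g)
o = -1614 (o = (-56*45 + 76) + 830 = (-2520 + 76) + 830 = -2444 + 830 = -1614)
S(Y(-4, -14), k(14)) - o = (-14)²*(1 + 14 + (-14)²) - 1*(-1614) = 196*(1 + 14 + 196) + 1614 = 196*211 + 1614 = 41356 + 1614 = 42970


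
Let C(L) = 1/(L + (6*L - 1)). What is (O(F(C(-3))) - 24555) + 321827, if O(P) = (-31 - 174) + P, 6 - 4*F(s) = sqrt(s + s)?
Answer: 594137/2 - I*sqrt(11)/44 ≈ 2.9707e+5 - 0.075378*I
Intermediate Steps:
C(L) = 1/(-1 + 7*L) (C(L) = 1/(L + (-1 + 6*L)) = 1/(-1 + 7*L))
F(s) = 3/2 - sqrt(2)*sqrt(s)/4 (F(s) = 3/2 - sqrt(s + s)/4 = 3/2 - sqrt(2)*sqrt(s)/4)
O(P) = -205 + P
(O(F(C(-3))) - 24555) + 321827 = ((-205 + (3/2 - sqrt(2)*sqrt(1/(-1 + 7*(-3)))/4)) - 24555) + 321827 = ((-205 + (3/2 - sqrt(2)*sqrt(1/(-1 - 21))/4)) - 24555) + 321827 = ((-205 + (3/2 - sqrt(2)*sqrt(1/(-22))/4)) - 24555) + 321827 = ((-205 + (3/2 - sqrt(2)*sqrt(-1/22)/4)) - 24555) + 321827 = ((-205 + (3/2 - sqrt(2)*I*sqrt(22)/22/4)) - 24555) + 321827 = ((-205 + (3/2 - I*sqrt(11)/44)) - 24555) + 321827 = ((-407/2 - I*sqrt(11)/44) - 24555) + 321827 = (-49517/2 - I*sqrt(11)/44) + 321827 = 594137/2 - I*sqrt(11)/44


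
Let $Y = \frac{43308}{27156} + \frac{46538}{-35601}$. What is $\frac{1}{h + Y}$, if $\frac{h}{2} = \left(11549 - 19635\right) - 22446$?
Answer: $- \frac{80565063}{4919601838517} \approx -1.6376 \cdot 10^{-5}$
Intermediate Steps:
$h = -61064$ ($h = 2 \left(\left(11549 - 19635\right) - 22446\right) = 2 \left(-8086 - 22446\right) = 2 \left(-30532\right) = -61064$)
$Y = \frac{23168515}{80565063}$ ($Y = 43308 \cdot \frac{1}{27156} + 46538 \left(- \frac{1}{35601}\right) = \frac{3609}{2263} - \frac{46538}{35601} = \frac{23168515}{80565063} \approx 0.28758$)
$\frac{1}{h + Y} = \frac{1}{-61064 + \frac{23168515}{80565063}} = \frac{1}{- \frac{4919601838517}{80565063}} = - \frac{80565063}{4919601838517}$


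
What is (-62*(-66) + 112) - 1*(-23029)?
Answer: 27233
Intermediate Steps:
(-62*(-66) + 112) - 1*(-23029) = (4092 + 112) + 23029 = 4204 + 23029 = 27233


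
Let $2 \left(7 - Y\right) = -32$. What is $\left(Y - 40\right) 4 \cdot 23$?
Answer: $-1564$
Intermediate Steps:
$Y = 23$ ($Y = 7 - -16 = 7 + 16 = 23$)
$\left(Y - 40\right) 4 \cdot 23 = \left(23 - 40\right) 4 \cdot 23 = \left(-17\right) 92 = -1564$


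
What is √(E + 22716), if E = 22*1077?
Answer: √46410 ≈ 215.43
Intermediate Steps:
E = 23694
√(E + 22716) = √(23694 + 22716) = √46410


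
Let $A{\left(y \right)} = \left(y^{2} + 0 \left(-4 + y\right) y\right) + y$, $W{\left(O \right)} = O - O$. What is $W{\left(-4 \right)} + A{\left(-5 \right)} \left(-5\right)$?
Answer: $-100$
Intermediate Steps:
$W{\left(O \right)} = 0$
$A{\left(y \right)} = y + y^{2}$ ($A{\left(y \right)} = \left(y^{2} + 0 y\right) + y = \left(y^{2} + 0\right) + y = y^{2} + y = y + y^{2}$)
$W{\left(-4 \right)} + A{\left(-5 \right)} \left(-5\right) = 0 + - 5 \left(1 - 5\right) \left(-5\right) = 0 + \left(-5\right) \left(-4\right) \left(-5\right) = 0 + 20 \left(-5\right) = 0 - 100 = -100$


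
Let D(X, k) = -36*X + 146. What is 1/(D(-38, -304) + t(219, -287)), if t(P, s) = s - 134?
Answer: 1/1093 ≈ 0.00091491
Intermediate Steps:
D(X, k) = 146 - 36*X
t(P, s) = -134 + s
1/(D(-38, -304) + t(219, -287)) = 1/((146 - 36*(-38)) + (-134 - 287)) = 1/((146 + 1368) - 421) = 1/(1514 - 421) = 1/1093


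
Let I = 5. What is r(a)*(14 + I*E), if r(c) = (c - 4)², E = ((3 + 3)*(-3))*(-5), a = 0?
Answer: 7424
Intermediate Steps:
E = 90 (E = (6*(-3))*(-5) = -18*(-5) = 90)
r(c) = (-4 + c)²
r(a)*(14 + I*E) = (-4 + 0)²*(14 + 5*90) = (-4)²*(14 + 450) = 16*464 = 7424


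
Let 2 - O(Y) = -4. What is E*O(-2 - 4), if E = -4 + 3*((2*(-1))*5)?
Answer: -204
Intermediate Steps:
O(Y) = 6 (O(Y) = 2 - 1*(-4) = 2 + 4 = 6)
E = -34 (E = -4 + 3*(-2*5) = -4 + 3*(-10) = -4 - 30 = -34)
E*O(-2 - 4) = -34*6 = -204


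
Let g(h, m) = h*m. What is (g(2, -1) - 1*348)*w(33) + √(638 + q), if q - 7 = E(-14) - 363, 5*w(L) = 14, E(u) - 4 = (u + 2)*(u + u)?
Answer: -980 + √622 ≈ -955.06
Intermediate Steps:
E(u) = 4 + 2*u*(2 + u) (E(u) = 4 + (u + 2)*(u + u) = 4 + (2 + u)*(2*u) = 4 + 2*u*(2 + u))
w(L) = 14/5 (w(L) = (⅕)*14 = 14/5)
q = -16 (q = 7 + ((4 + 2*(-14)² + 4*(-14)) - 363) = 7 + ((4 + 2*196 - 56) - 363) = 7 + ((4 + 392 - 56) - 363) = 7 + (340 - 363) = 7 - 23 = -16)
(g(2, -1) - 1*348)*w(33) + √(638 + q) = (2*(-1) - 1*348)*(14/5) + √(638 - 16) = (-2 - 348)*(14/5) + √622 = -350*14/5 + √622 = -980 + √622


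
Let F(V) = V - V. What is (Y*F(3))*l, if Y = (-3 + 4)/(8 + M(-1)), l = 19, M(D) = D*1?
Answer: 0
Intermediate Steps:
M(D) = D
F(V) = 0
Y = ⅐ (Y = (-3 + 4)/(8 - 1) = 1/7 = 1*(⅐) = ⅐ ≈ 0.14286)
(Y*F(3))*l = ((⅐)*0)*19 = 0*19 = 0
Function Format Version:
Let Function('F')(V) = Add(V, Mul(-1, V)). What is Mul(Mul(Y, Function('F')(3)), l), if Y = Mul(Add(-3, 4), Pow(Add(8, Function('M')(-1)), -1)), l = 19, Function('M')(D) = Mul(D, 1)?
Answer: 0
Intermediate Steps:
Function('M')(D) = D
Function('F')(V) = 0
Y = Rational(1, 7) (Y = Mul(Add(-3, 4), Pow(Add(8, -1), -1)) = Mul(1, Pow(7, -1)) = Mul(1, Rational(1, 7)) = Rational(1, 7) ≈ 0.14286)
Mul(Mul(Y, Function('F')(3)), l) = Mul(Mul(Rational(1, 7), 0), 19) = Mul(0, 19) = 0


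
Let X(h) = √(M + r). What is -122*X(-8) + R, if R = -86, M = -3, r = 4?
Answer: -208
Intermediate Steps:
X(h) = 1 (X(h) = √(-3 + 4) = √1 = 1)
-122*X(-8) + R = -122*1 - 86 = -122 - 86 = -208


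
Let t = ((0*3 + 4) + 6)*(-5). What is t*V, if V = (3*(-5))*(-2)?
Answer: -1500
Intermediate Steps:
t = -50 (t = ((0 + 4) + 6)*(-5) = (4 + 6)*(-5) = 10*(-5) = -50)
V = 30 (V = -15*(-2) = 30)
t*V = -50*30 = -1500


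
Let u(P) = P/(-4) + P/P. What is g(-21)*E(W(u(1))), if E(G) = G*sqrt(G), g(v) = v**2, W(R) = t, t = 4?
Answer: 3528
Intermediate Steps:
u(P) = 1 - P/4 (u(P) = P*(-1/4) + 1 = -P/4 + 1 = 1 - P/4)
W(R) = 4
E(G) = G**(3/2)
g(-21)*E(W(u(1))) = (-21)**2*4**(3/2) = 441*8 = 3528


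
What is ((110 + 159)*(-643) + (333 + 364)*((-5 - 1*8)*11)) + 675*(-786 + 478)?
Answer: -480538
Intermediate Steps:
((110 + 159)*(-643) + (333 + 364)*((-5 - 1*8)*11)) + 675*(-786 + 478) = (269*(-643) + 697*((-5 - 8)*11)) + 675*(-308) = (-172967 + 697*(-13*11)) - 207900 = (-172967 + 697*(-143)) - 207900 = (-172967 - 99671) - 207900 = -272638 - 207900 = -480538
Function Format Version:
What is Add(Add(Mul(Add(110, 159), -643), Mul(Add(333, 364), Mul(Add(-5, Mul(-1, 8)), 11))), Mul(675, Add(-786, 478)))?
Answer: -480538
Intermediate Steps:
Add(Add(Mul(Add(110, 159), -643), Mul(Add(333, 364), Mul(Add(-5, Mul(-1, 8)), 11))), Mul(675, Add(-786, 478))) = Add(Add(Mul(269, -643), Mul(697, Mul(Add(-5, -8), 11))), Mul(675, -308)) = Add(Add(-172967, Mul(697, Mul(-13, 11))), -207900) = Add(Add(-172967, Mul(697, -143)), -207900) = Add(Add(-172967, -99671), -207900) = Add(-272638, -207900) = -480538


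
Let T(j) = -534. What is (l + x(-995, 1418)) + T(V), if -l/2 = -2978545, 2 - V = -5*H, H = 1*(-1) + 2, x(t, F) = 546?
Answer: 5957102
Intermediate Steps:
H = 1 (H = -1 + 2 = 1)
V = 7 (V = 2 - (-5) = 2 - 1*(-5) = 2 + 5 = 7)
l = 5957090 (l = -2*(-2978545) = 5957090)
(l + x(-995, 1418)) + T(V) = (5957090 + 546) - 534 = 5957636 - 534 = 5957102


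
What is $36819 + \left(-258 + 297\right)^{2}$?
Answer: $38340$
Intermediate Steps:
$36819 + \left(-258 + 297\right)^{2} = 36819 + 39^{2} = 36819 + 1521 = 38340$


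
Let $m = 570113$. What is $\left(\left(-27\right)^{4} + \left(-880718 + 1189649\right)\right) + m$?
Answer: $1410485$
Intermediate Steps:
$\left(\left(-27\right)^{4} + \left(-880718 + 1189649\right)\right) + m = \left(\left(-27\right)^{4} + \left(-880718 + 1189649\right)\right) + 570113 = \left(531441 + 308931\right) + 570113 = 840372 + 570113 = 1410485$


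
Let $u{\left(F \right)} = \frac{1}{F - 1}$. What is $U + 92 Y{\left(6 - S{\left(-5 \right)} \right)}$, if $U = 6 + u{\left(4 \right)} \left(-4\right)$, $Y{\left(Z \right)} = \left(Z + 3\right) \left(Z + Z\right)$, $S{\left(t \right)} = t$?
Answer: $\frac{85022}{3} \approx 28341.0$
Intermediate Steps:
$u{\left(F \right)} = \frac{1}{-1 + F}$
$Y{\left(Z \right)} = 2 Z \left(3 + Z\right)$ ($Y{\left(Z \right)} = \left(3 + Z\right) 2 Z = 2 Z \left(3 + Z\right)$)
$U = \frac{14}{3}$ ($U = 6 + \frac{1}{-1 + 4} \left(-4\right) = 6 + \frac{1}{3} \left(-4\right) = 6 - \frac{4}{3} = \frac{14}{3} \approx 4.6667$)
$U + 92 Y{\left(6 - S{\left(-5 \right)} \right)} = \frac{14}{3} + 92 \cdot 2 \left(6 - -5\right) \left(3 + \left(6 - -5\right)\right) = \frac{14}{3} + 92 \cdot 2 \left(6 + 5\right) \left(3 + \left(6 + 5\right)\right) = \frac{14}{3} + 92 \cdot 2 \cdot 11 \left(3 + 11\right) = \frac{14}{3} + 92 \cdot 2 \cdot 11 \cdot 14 = \frac{14}{3} + 92 \cdot 308 = \frac{14}{3} + 28336 = \frac{85022}{3}$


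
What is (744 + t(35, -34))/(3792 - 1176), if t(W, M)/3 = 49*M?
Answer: -709/436 ≈ -1.6261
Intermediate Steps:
t(W, M) = 147*M (t(W, M) = 3*(49*M) = 147*M)
(744 + t(35, -34))/(3792 - 1176) = (744 + 147*(-34))/(3792 - 1176) = (744 - 4998)/2616 = -4254*1/2616 = -709/436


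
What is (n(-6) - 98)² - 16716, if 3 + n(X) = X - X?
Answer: -6515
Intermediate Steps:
n(X) = -3 (n(X) = -3 + (X - X) = -3 + 0 = -3)
(n(-6) - 98)² - 16716 = (-3 - 98)² - 16716 = (-101)² - 16716 = 10201 - 16716 = -6515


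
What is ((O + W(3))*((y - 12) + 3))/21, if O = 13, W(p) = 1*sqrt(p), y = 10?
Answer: 13/21 + sqrt(3)/21 ≈ 0.70153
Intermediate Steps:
W(p) = sqrt(p)
((O + W(3))*((y - 12) + 3))/21 = ((13 + sqrt(3))*((10 - 12) + 3))/21 = ((13 + sqrt(3))*(-2 + 3))*(1/21) = ((13 + sqrt(3))*1)*(1/21) = (13 + sqrt(3))*(1/21) = 13/21 + sqrt(3)/21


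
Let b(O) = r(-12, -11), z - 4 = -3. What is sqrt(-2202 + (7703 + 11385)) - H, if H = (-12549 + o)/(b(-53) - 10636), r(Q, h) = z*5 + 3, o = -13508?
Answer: -26057/10628 + sqrt(16886) ≈ 127.49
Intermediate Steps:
z = 1 (z = 4 - 3 = 1)
r(Q, h) = 8 (r(Q, h) = 1*5 + 3 = 5 + 3 = 8)
b(O) = 8
H = 26057/10628 (H = (-12549 - 13508)/(8 - 10636) = -26057/(-10628) = -26057*(-1/10628) = 26057/10628 ≈ 2.4517)
sqrt(-2202 + (7703 + 11385)) - H = sqrt(-2202 + (7703 + 11385)) - 1*26057/10628 = sqrt(-2202 + 19088) - 26057/10628 = sqrt(16886) - 26057/10628 = -26057/10628 + sqrt(16886)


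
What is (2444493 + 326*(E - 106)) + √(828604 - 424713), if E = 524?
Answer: 2580761 + √403891 ≈ 2.5814e+6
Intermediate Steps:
(2444493 + 326*(E - 106)) + √(828604 - 424713) = (2444493 + 326*(524 - 106)) + √(828604 - 424713) = (2444493 + 326*418) + √403891 = (2444493 + 136268) + √403891 = 2580761 + √403891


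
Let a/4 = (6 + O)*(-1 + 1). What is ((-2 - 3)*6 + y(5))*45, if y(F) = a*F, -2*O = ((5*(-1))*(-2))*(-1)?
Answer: -1350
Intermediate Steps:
O = 5 (O = -(5*(-1))*(-2)*(-1)/2 = -(-5*(-2))*(-1)/2 = -5*(-1) = -½*(-10) = 5)
a = 0 (a = 4*((6 + 5)*(-1 + 1)) = 4*(11*0) = 4*0 = 0)
y(F) = 0 (y(F) = 0*F = 0)
((-2 - 3)*6 + y(5))*45 = ((-2 - 3)*6 + 0)*45 = (-5*6 + 0)*45 = (-30 + 0)*45 = -30*45 = -1350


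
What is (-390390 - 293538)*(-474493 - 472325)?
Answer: 647555341104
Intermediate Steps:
(-390390 - 293538)*(-474493 - 472325) = -683928*(-946818) = 647555341104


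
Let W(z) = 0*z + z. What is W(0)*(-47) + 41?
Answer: 41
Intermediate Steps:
W(z) = z (W(z) = 0 + z = z)
W(0)*(-47) + 41 = 0*(-47) + 41 = 0 + 41 = 41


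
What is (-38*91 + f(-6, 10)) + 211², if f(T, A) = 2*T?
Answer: 41051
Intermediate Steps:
(-38*91 + f(-6, 10)) + 211² = (-38*91 + 2*(-6)) + 211² = (-3458 - 12) + 44521 = -3470 + 44521 = 41051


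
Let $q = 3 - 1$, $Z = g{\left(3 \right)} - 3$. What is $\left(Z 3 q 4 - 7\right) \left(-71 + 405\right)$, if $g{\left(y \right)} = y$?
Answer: $-2338$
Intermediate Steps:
$Z = 0$ ($Z = 3 - 3 = 0$)
$q = 2$
$\left(Z 3 q 4 - 7\right) \left(-71 + 405\right) = \left(0 \cdot 3 \cdot 2 \cdot 4 - 7\right) \left(-71 + 405\right) = \left(0 \cdot 6 \cdot 4 - 7\right) 334 = \left(0 \cdot 24 - 7\right) 334 = \left(0 - 7\right) 334 = \left(-7\right) 334 = -2338$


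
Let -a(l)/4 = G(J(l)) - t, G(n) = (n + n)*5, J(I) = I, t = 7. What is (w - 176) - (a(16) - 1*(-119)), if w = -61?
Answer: 256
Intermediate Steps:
G(n) = 10*n (G(n) = (2*n)*5 = 10*n)
a(l) = 28 - 40*l (a(l) = -4*(10*l - 1*7) = -4*(10*l - 7) = -4*(-7 + 10*l) = 28 - 40*l)
(w - 176) - (a(16) - 1*(-119)) = (-61 - 176) - ((28 - 40*16) - 1*(-119)) = -237 - ((28 - 640) + 119) = -237 - (-612 + 119) = -237 - 1*(-493) = -237 + 493 = 256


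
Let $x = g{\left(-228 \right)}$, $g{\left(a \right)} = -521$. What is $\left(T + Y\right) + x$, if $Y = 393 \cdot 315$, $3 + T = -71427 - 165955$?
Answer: $-114111$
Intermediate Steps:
$T = -237385$ ($T = -3 - 237382 = -237385$)
$Y = 123795$
$x = -521$
$\left(T + Y\right) + x = \left(-237385 + 123795\right) - 521 = -113590 - 521 = -114111$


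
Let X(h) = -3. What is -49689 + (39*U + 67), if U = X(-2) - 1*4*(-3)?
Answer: -49271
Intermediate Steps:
U = 9 (U = -3 - 1*4*(-3) = -3 - 4*(-3) = -3 + 12 = 9)
-49689 + (39*U + 67) = -49689 + (39*9 + 67) = -49689 + (351 + 67) = -49689 + 418 = -49271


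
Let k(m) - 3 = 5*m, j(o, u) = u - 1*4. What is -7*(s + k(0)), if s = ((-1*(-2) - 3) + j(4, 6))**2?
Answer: -28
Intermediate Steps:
j(o, u) = -4 + u (j(o, u) = u - 4 = -4 + u)
k(m) = 3 + 5*m
s = 1 (s = ((-1*(-2) - 3) + (-4 + 6))**2 = ((2 - 3) + 2)**2 = (-1 + 2)**2 = 1**2 = 1)
-7*(s + k(0)) = -7*(1 + (3 + 5*0)) = -7*(1 + (3 + 0)) = -7*(1 + 3) = -7*4 = -28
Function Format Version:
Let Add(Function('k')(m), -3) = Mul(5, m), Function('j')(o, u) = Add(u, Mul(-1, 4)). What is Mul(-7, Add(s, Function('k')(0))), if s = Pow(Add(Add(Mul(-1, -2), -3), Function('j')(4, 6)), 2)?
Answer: -28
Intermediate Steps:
Function('j')(o, u) = Add(-4, u) (Function('j')(o, u) = Add(u, -4) = Add(-4, u))
Function('k')(m) = Add(3, Mul(5, m))
s = 1 (s = Pow(Add(Add(Mul(-1, -2), -3), Add(-4, 6)), 2) = Pow(Add(Add(2, -3), 2), 2) = Pow(Add(-1, 2), 2) = Pow(1, 2) = 1)
Mul(-7, Add(s, Function('k')(0))) = Mul(-7, Add(1, Add(3, Mul(5, 0)))) = Mul(-7, Add(1, Add(3, 0))) = Mul(-7, Add(1, 3)) = Mul(-7, 4) = -28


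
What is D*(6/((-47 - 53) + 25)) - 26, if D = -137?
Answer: -376/25 ≈ -15.040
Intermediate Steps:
D*(6/((-47 - 53) + 25)) - 26 = -822/((-47 - 53) + 25) - 26 = -822/(-100 + 25) - 26 = -822/(-75) - 26 = -822*(-1)/75 - 26 = -137*(-2/25) - 26 = 274/25 - 26 = -376/25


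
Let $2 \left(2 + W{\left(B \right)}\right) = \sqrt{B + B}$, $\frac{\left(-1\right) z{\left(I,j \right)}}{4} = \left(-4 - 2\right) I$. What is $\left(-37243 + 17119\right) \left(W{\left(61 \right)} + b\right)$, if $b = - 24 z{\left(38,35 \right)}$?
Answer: $440514360 - 10062 \sqrt{122} \approx 4.404 \cdot 10^{8}$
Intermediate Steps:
$z{\left(I,j \right)} = 24 I$ ($z{\left(I,j \right)} = - 4 \left(-4 - 2\right) I = - 4 \left(- 6 I\right) = 24 I$)
$W{\left(B \right)} = -2 + \frac{\sqrt{2} \sqrt{B}}{2}$ ($W{\left(B \right)} = -2 + \frac{\sqrt{B + B}}{2} = -2 + \frac{\sqrt{2 B}}{2} = -2 + \frac{\sqrt{2} \sqrt{B}}{2}$)
$b = -21888$ ($b = - 24 \cdot 24 \cdot 38 = \left(-24\right) 912 = -21888$)
$\left(-37243 + 17119\right) \left(W{\left(61 \right)} + b\right) = \left(-37243 + 17119\right) \left(\left(-2 + \frac{\sqrt{2} \sqrt{61}}{2}\right) - 21888\right) = - 20124 \left(\left(-2 + \frac{\sqrt{122}}{2}\right) - 21888\right) = - 20124 \left(-21890 + \frac{\sqrt{122}}{2}\right) = 440514360 - 10062 \sqrt{122}$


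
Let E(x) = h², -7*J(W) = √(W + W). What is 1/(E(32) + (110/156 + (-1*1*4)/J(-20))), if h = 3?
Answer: 295230/3461477 + 42588*I*√10/3461477 ≈ 0.08529 + 0.038907*I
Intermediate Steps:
J(W) = -√2*√W/7 (J(W) = -√(W + W)/7 = -√2*√W/7)
E(x) = 9 (E(x) = 3² = 9)
1/(E(32) + (110/156 + (-1*1*4)/J(-20))) = 1/(9 + (110/156 + (-1*1*4)/((-√2*√(-20)/7)))) = 1/(9 + (110*(1/156) + (-1*4)/((-√2*2*I*√5/7)))) = 1/(9 + (55/78 - 4*7*I*√10/20)) = 1/(9 + (55/78 - 7*I*√10/5)) = 1/(757/78 - 7*I*√10/5)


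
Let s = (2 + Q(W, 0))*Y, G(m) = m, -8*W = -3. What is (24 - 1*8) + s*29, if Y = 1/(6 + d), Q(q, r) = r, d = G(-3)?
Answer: 106/3 ≈ 35.333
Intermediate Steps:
W = 3/8 (W = -1/8*(-3) = 3/8 ≈ 0.37500)
d = -3
Y = 1/3 (Y = 1/(6 - 3) = 1/3 ≈ 0.33333)
s = 2/3 (s = (2 + 0)*(1/3) = 2*(1/3) = 2/3 ≈ 0.66667)
(24 - 1*8) + s*29 = (24 - 1*8) + (2/3)*29 = (24 - 8) + 58/3 = 16 + 58/3 = 106/3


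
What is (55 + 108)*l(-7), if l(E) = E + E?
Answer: -2282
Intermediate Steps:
l(E) = 2*E
(55 + 108)*l(-7) = (55 + 108)*(2*(-7)) = 163*(-14) = -2282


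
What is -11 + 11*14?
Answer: 143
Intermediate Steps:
-11 + 11*14 = -11 + 154 = 143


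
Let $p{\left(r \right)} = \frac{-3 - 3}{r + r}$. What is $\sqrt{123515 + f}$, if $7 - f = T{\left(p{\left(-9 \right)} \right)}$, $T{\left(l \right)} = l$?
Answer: $\frac{\sqrt{1111695}}{3} \approx 351.46$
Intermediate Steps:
$p{\left(r \right)} = - \frac{3}{r}$ ($p{\left(r \right)} = - \frac{6}{2 r} = - 6 \frac{1}{2 r} = - \frac{3}{r}$)
$f = \frac{20}{3}$ ($f = 7 - - \frac{3}{-9} = 7 - \left(-3\right) \left(- \frac{1}{9}\right) = 7 - \frac{1}{3} = \frac{20}{3} \approx 6.6667$)
$\sqrt{123515 + f} = \sqrt{123515 + \frac{20}{3}} = \sqrt{\frac{370565}{3}} = \frac{\sqrt{1111695}}{3}$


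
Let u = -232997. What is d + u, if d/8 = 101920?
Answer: 582363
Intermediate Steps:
d = 815360 (d = 8*101920 = 815360)
d + u = 815360 - 232997 = 582363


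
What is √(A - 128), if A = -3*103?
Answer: I*√437 ≈ 20.905*I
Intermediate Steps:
A = -309
√(A - 128) = √(-309 - 128) = √(-437) = I*√437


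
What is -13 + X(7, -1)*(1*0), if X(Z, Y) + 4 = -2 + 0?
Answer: -13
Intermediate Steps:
X(Z, Y) = -6 (X(Z, Y) = -4 + (-2 + 0) = -4 - 2 = -6)
-13 + X(7, -1)*(1*0) = -13 - 6*0 = -13 + 0 = -13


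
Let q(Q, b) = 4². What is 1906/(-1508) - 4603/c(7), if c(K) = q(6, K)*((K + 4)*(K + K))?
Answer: -2909427/928928 ≈ -3.1320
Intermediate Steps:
q(Q, b) = 16
c(K) = 32*K*(4 + K) (c(K) = 16*((K + 4)*(K + K)) = 16*((4 + K)*(2*K)) = 16*(2*K*(4 + K)) = 32*K*(4 + K))
1906/(-1508) - 4603/c(7) = 1906/(-1508) - 4603*1/(224*(4 + 7)) = 1906*(-1/1508) - 4603/(32*7*11) = -953/754 - 4603/2464 = -2909427/928928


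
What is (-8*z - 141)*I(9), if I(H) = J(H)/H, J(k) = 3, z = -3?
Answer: -39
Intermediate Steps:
I(H) = 3/H
(-8*z - 141)*I(9) = (-8*(-3) - 141)*(3/9) = (24 - 141)*(3*(⅑)) = -117*⅓ = -39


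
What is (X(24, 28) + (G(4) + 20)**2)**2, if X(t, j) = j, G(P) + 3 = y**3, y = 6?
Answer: 2950336489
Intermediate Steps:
G(P) = 213 (G(P) = -3 + 6**3 = -3 + 216 = 213)
(X(24, 28) + (G(4) + 20)**2)**2 = (28 + (213 + 20)**2)**2 = (28 + 233**2)**2 = (28 + 54289)**2 = 54317**2 = 2950336489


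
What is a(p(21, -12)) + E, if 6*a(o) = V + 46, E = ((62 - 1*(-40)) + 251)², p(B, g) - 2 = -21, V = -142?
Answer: 124593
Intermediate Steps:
p(B, g) = -19 (p(B, g) = 2 - 21 = -19)
E = 124609 (E = ((62 + 40) + 251)² = (102 + 251)² = 353² = 124609)
a(o) = -16 (a(o) = (-142 + 46)/6 = (⅙)*(-96) = -16)
a(p(21, -12)) + E = -16 + 124609 = 124593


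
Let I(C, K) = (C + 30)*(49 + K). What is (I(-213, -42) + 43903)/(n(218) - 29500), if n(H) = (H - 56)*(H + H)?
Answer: 21311/20566 ≈ 1.0362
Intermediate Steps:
n(H) = 2*H*(-56 + H) (n(H) = (-56 + H)*(2*H) = 2*H*(-56 + H))
I(C, K) = (30 + C)*(49 + K)
(I(-213, -42) + 43903)/(n(218) - 29500) = ((1470 + 30*(-42) + 49*(-213) - 213*(-42)) + 43903)/(2*218*(-56 + 218) - 29500) = ((1470 - 1260 - 10437 + 8946) + 43903)/(2*218*162 - 29500) = (-1281 + 43903)/(70632 - 29500) = 42622/41132 = 42622*(1/41132) = 21311/20566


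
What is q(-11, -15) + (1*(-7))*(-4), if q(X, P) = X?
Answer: 17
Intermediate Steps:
q(-11, -15) + (1*(-7))*(-4) = -11 + (1*(-7))*(-4) = -11 - 7*(-4) = -11 + 28 = 17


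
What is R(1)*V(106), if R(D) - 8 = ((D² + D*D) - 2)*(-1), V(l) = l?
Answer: 848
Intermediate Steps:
R(D) = 10 - 2*D² (R(D) = 8 + ((D² + D*D) - 2)*(-1) = 8 + ((D² + D²) - 2)*(-1) = 8 + (2*D² - 2)*(-1) = 8 + (-2 + 2*D²)*(-1) = 8 + (2 - 2*D²) = 10 - 2*D²)
R(1)*V(106) = (10 - 2*1²)*106 = (10 - 2*1)*106 = (10 - 2)*106 = 8*106 = 848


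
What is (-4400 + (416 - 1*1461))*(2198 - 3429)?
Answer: 6702795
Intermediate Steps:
(-4400 + (416 - 1*1461))*(2198 - 3429) = (-4400 + (416 - 1461))*(-1231) = (-4400 - 1045)*(-1231) = -5445*(-1231) = 6702795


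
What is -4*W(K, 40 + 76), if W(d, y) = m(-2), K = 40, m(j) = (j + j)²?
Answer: -64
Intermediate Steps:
m(j) = 4*j² (m(j) = (2*j)² = 4*j²)
W(d, y) = 16 (W(d, y) = 4*(-2)² = 4*4 = 16)
-4*W(K, 40 + 76) = -4*16 = -64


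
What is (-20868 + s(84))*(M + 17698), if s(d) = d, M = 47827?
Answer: -1361871600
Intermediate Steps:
(-20868 + s(84))*(M + 17698) = (-20868 + 84)*(47827 + 17698) = -20784*65525 = -1361871600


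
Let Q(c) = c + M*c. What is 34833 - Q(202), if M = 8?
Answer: 33015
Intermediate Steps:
Q(c) = 9*c (Q(c) = c + 8*c = 9*c)
34833 - Q(202) = 34833 - 9*202 = 34833 - 1*1818 = 34833 - 1818 = 33015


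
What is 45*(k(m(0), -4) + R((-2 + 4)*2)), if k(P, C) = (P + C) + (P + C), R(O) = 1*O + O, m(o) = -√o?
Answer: 0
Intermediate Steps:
R(O) = 2*O (R(O) = O + O = 2*O)
k(P, C) = 2*C + 2*P (k(P, C) = (C + P) + (C + P) = 2*C + 2*P)
45*(k(m(0), -4) + R((-2 + 4)*2)) = 45*((2*(-4) + 2*(-√0)) + 2*((-2 + 4)*2)) = 45*((-8 + 2*(-1*0)) + 2*(2*2)) = 45*((-8 + 2*0) + 2*4) = 45*((-8 + 0) + 8) = 45*(-8 + 8) = 45*0 = 0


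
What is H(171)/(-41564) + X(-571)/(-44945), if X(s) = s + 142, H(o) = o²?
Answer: -1296405789/1868093980 ≈ -0.69397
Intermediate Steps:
X(s) = 142 + s
H(171)/(-41564) + X(-571)/(-44945) = 171²/(-41564) + (142 - 571)/(-44945) = 29241*(-1/41564) - 429*(-1/44945) = -29241/41564 + 429/44945 = -1296405789/1868093980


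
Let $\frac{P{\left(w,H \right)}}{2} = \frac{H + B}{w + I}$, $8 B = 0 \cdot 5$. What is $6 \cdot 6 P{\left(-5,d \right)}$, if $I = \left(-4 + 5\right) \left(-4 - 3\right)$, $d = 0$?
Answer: $0$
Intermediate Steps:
$B = 0$ ($B = \frac{0 \cdot 5}{8} = \frac{1}{8} \cdot 0 = 0$)
$I = -7$ ($I = 1 \left(-7\right) = -7$)
$P{\left(w,H \right)} = \frac{2 H}{-7 + w}$ ($P{\left(w,H \right)} = 2 \frac{H + 0}{w - 7} = 2 \frac{H}{-7 + w} = \frac{2 H}{-7 + w}$)
$6 \cdot 6 P{\left(-5,d \right)} = 6 \cdot 6 \cdot 2 \cdot 0 \frac{1}{-7 - 5} = 36 \cdot 2 \cdot 0 \frac{1}{-12} = 36 \cdot 2 \cdot 0 \left(- \frac{1}{12}\right) = 36 \cdot 0 = 0$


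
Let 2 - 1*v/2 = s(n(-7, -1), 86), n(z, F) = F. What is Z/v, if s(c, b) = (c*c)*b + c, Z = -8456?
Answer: 4228/83 ≈ 50.940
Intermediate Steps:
s(c, b) = c + b*c² (s(c, b) = c²*b + c = b*c² + c = c + b*c²)
v = -166 (v = 4 - (-2)*(1 + 86*(-1)) = 4 - (-2)*(1 - 86) = 4 - (-2)*(-85) = 4 - 2*85 = 4 - 170 = -166)
Z/v = -8456/(-166) = -8456*(-1/166) = 4228/83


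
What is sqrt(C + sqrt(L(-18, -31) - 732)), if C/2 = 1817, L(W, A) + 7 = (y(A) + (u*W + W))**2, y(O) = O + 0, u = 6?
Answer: sqrt(3634 + sqrt(23910)) ≈ 61.552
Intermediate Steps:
y(O) = O
L(W, A) = -7 + (A + 7*W)**2 (L(W, A) = -7 + (A + (6*W + W))**2 = -7 + (A + 7*W)**2)
C = 3634 (C = 2*1817 = 3634)
sqrt(C + sqrt(L(-18, -31) - 732)) = sqrt(3634 + sqrt((-7 + (-31 + 7*(-18))**2) - 732)) = sqrt(3634 + sqrt((-7 + (-31 - 126)**2) - 732)) = sqrt(3634 + sqrt((-7 + (-157)**2) - 732)) = sqrt(3634 + sqrt((-7 + 24649) - 732)) = sqrt(3634 + sqrt(24642 - 732)) = sqrt(3634 + sqrt(23910))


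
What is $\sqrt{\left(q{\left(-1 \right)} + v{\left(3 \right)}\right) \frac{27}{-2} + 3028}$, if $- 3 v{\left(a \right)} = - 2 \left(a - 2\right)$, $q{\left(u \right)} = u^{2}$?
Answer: $\frac{\sqrt{12022}}{2} \approx 54.822$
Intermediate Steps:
$v{\left(a \right)} = - \frac{4}{3} + \frac{2 a}{3}$ ($v{\left(a \right)} = - \frac{\left(-2\right) \left(a - 2\right)}{3} = - \frac{\left(-2\right) \left(-2 + a\right)}{3} = - \frac{4 - 2 a}{3} = - \frac{4}{3} + \frac{2 a}{3}$)
$\sqrt{\left(q{\left(-1 \right)} + v{\left(3 \right)}\right) \frac{27}{-2} + 3028} = \sqrt{\left(\left(-1\right)^{2} + \left(- \frac{4}{3} + \frac{2}{3} \cdot 3\right)\right) \frac{27}{-2} + 3028} = \sqrt{\left(1 + \left(- \frac{4}{3} + 2\right)\right) 27 \left(- \frac{1}{2}\right) + 3028} = \sqrt{\left(1 + \frac{2}{3}\right) \left(- \frac{27}{2}\right) + 3028} = \sqrt{\frac{5}{3} \left(- \frac{27}{2}\right) + 3028} = \sqrt{- \frac{45}{2} + 3028} = \sqrt{\frac{6011}{2}} = \frac{\sqrt{12022}}{2}$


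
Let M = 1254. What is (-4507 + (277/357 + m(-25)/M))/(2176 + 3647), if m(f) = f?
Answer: -672448771/868942998 ≈ -0.77387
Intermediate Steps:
(-4507 + (277/357 + m(-25)/M))/(2176 + 3647) = (-4507 + (277/357 - 25/1254))/(2176 + 3647) = (-4507 + (277*(1/357) - 25*1/1254))/5823 = (-4507 + (277/357 - 25/1254))*(1/5823) = (-4507 + 112811/149226)*(1/5823) = -672448771/149226*1/5823 = -672448771/868942998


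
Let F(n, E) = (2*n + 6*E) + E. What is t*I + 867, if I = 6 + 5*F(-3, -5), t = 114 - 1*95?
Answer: -2914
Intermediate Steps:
t = 19 (t = 114 - 95 = 19)
F(n, E) = 2*n + 7*E
I = -199 (I = 6 + 5*(2*(-3) + 7*(-5)) = 6 + 5*(-6 - 35) = 6 + 5*(-41) = 6 - 205 = -199)
t*I + 867 = 19*(-199) + 867 = -3781 + 867 = -2914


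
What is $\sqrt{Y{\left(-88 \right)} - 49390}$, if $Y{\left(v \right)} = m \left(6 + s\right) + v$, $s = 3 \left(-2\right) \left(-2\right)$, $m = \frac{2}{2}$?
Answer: $2 i \sqrt{12365} \approx 222.4 i$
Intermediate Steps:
$m = 1$ ($m = 2 \cdot \frac{1}{2} = 1$)
$s = 12$ ($s = \left(-6\right) \left(-2\right) = 12$)
$Y{\left(v \right)} = 18 + v$ ($Y{\left(v \right)} = 1 \left(6 + 12\right) + v = 1 \cdot 18 + v = 18 + v$)
$\sqrt{Y{\left(-88 \right)} - 49390} = \sqrt{\left(18 - 88\right) - 49390} = \sqrt{-70 - 49390} = \sqrt{-49460} = 2 i \sqrt{12365}$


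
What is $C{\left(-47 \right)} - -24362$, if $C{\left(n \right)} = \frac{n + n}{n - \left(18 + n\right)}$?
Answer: $\frac{219305}{9} \approx 24367.0$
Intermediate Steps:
$C{\left(n \right)} = - \frac{n}{9}$ ($C{\left(n \right)} = \frac{2 n}{-18} = 2 n \left(- \frac{1}{18}\right) = - \frac{n}{9}$)
$C{\left(-47 \right)} - -24362 = \left(- \frac{1}{9}\right) \left(-47\right) - -24362 = \frac{47}{9} + 24362 = \frac{219305}{9}$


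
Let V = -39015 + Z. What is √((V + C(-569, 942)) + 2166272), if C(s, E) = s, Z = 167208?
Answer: 2*√573474 ≈ 1514.6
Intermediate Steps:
V = 128193 (V = -39015 + 167208 = 128193)
√((V + C(-569, 942)) + 2166272) = √((128193 - 569) + 2166272) = √(127624 + 2166272) = √2293896 = 2*√573474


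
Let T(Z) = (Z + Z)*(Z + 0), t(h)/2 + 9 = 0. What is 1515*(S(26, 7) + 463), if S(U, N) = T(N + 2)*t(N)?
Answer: -3716295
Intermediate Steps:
t(h) = -18 (t(h) = -18 + 2*0 = -18 + 0 = -18)
T(Z) = 2*Z**2 (T(Z) = (2*Z)*Z = 2*Z**2)
S(U, N) = -36*(2 + N)**2 (S(U, N) = (2*(N + 2)**2)*(-18) = (2*(2 + N)**2)*(-18) = -36*(2 + N)**2)
1515*(S(26, 7) + 463) = 1515*(-36*(2 + 7)**2 + 463) = 1515*(-36*9**2 + 463) = 1515*(-36*81 + 463) = 1515*(-2916 + 463) = 1515*(-2453) = -3716295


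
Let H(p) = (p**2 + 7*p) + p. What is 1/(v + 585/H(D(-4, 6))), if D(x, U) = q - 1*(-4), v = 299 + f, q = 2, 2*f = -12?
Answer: 28/8399 ≈ 0.0033337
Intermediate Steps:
f = -6 (f = (1/2)*(-12) = -6)
v = 293 (v = 299 - 6 = 293)
D(x, U) = 6 (D(x, U) = 2 - 1*(-4) = 2 + 4 = 6)
H(p) = p**2 + 8*p
1/(v + 585/H(D(-4, 6))) = 1/(293 + 585/((6*(8 + 6)))) = 1/(293 + 585/((6*14))) = 1/(293 + 585/84) = 1/(293 + 585*(1/84)) = 1/(293 + 195/28) = 1/(8399/28) = 28/8399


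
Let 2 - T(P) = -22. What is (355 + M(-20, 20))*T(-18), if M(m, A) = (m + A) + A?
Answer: 9000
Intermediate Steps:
T(P) = 24 (T(P) = 2 - 1*(-22) = 2 + 22 = 24)
M(m, A) = m + 2*A (M(m, A) = (A + m) + A = m + 2*A)
(355 + M(-20, 20))*T(-18) = (355 + (-20 + 2*20))*24 = (355 + (-20 + 40))*24 = (355 + 20)*24 = 375*24 = 9000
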